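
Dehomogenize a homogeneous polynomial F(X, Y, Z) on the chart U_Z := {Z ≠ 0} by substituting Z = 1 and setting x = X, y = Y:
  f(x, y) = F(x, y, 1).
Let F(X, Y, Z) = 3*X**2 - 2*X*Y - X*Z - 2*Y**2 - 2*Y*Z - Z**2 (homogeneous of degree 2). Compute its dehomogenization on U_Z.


f(x, y) = 3*x**2 - 2*x*y - x - 2*y**2 - 2*y - 1

On U_Z we set Z = 1. Each monomial c·X^i·Y^j·Z^k in F becomes c·x^i·y^j·1^k = c·x^i·y^j.
Substituting Z = 1: F(X, Y, 1) = 3*x**2 - 2*x*y - x - 2*y**2 - 2*y - 1.
Note: deg(f) ≤ deg(F) = 2; strict inequality happens when F is divisible by Z (lost terms).


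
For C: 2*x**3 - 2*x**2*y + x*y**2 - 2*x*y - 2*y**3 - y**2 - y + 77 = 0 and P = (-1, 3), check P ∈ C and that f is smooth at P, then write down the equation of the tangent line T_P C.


Tangent line at P: 21*x - 67*y + 222 = 0.

Step 1: f(-1, 3) = 0, so P lies on C.
Step 2: partial derivatives
  f_x(x, y) = 6*x**2 - 4*x*y + y**2 - 2*y, f_y(x, y) = -2*x**2 + 2*x*y - 2*x - 6*y**2 - 2*y - 1.
  f_x(P) = 21, f_y(P) = -67 (gradient nonzero, so P is smooth).
Step 3: tangent line at P: 21·(x − -1) + -67·(y − 3) = 0.
Expanding: 21*x - 67*y + 222 = 0.


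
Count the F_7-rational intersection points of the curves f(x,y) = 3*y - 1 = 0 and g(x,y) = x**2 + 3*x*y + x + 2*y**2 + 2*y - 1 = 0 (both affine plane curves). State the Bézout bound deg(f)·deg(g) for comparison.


Common zeros: ∅; count = 0; Bézout bound = 2.

deg(f) = 1, deg(g) = 2, so Bézout bound = 2.
Scan x ∈ F_7. For each x, list the y ∈ F_7 with f(x, y) ≡ 0 and those with g(x, y) ≡ 0 (mod 7); the common zeros in that column are the intersection.
  x = 0: f ≡ 0 at y ∈ {5}; g ≡ 0 at y ∈ ∅; common: ∅.
  x = 1: f ≡ 0 at y ∈ {5}; g ≡ 0 at y ∈ ∅; common: ∅.
  x = 2: f ≡ 0 at y ∈ {5}; g ≡ 0 at y ∈ ∅; common: ∅.
  x = 3: f ≡ 0 at y ∈ {5}; g ≡ 0 at y ∈ ∅; common: ∅.
  x = 4: f ≡ 0 at y ∈ {5}; g ≡ 0 at y ∈ {1, 6}; common: ∅.
  x = 5: f ≡ 0 at y ∈ {5}; g ≡ 0 at y ∈ {3, 6}; common: ∅.
  x = 6: f ≡ 0 at y ∈ {5}; g ≡ 0 at y ∈ {1, 3}; common: ∅.
Collecting: common zeros = ∅, so the count is 0.
Comparison with the Bézout bound: 0 ≤ 2 = deg(f)·deg(g), as expected for curves with no common component (the affine F_7-count falls short of the bound because intersections may lie at infinity, over extension fields, or carry multiplicity).


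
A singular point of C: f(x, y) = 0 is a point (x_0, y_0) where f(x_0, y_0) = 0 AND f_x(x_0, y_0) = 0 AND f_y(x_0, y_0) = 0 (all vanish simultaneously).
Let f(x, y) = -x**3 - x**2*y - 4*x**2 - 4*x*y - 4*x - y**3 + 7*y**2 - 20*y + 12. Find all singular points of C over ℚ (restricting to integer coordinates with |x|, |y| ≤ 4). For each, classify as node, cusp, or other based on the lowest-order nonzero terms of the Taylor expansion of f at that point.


Singular points: {(-2, 2)}; classification: cusp.

Compute partial derivatives:
  f_x = -3*x**2 - 2*x*y - 8*x - 4*y - 4.
  f_y = -x**2 - 4*x - 3*y**2 + 14*y - 20.
Scan x_0 ∈ {−4, ..., 4}. For each x_0, f_y(x_0, y) is a polynomial in y; find its integer roots y ∈ {−4, ..., 4}, then test f_x and f at those candidates.
  x = -4: f_y(-4, y) = -3*y**2 + 14*y - 20; no integer root y with |y| ≤ 4.
  x = -3: f_y(-3, y) = -3*y**2 + 14*y - 17; no integer root y with |y| ≤ 4.
  x = -2: f_y(-2, y) = -3*y**2 + 14*y - 16; vanishes at y ∈ {2}. (-2, 2): f_x = 0, f = 0 — SINGULAR.
  x = -1: f_y(-1, y) = -3*y**2 + 14*y - 17; no integer root y with |y| ≤ 4.
  x = 0: f_y(0, y) = -3*y**2 + 14*y - 20; no integer root y with |y| ≤ 4.
  x = 1: f_y(1, y) = -3*y**2 + 14*y - 25; no integer root y with |y| ≤ 4.
  x = 2: f_y(2, y) = -3*y**2 + 14*y - 32; no integer root y with |y| ≤ 4.
  x = 3: f_y(3, y) = -3*y**2 + 14*y - 41; no integer root y with |y| ≤ 4.
  x = 4: f_y(4, y) = -3*y**2 + 14*y - 52; no integer root y with |y| ≤ 4.
Only singular point on the grid: (-2, 2).
Classify: substitute x = -2 + u, y = 2 + v and expand: f = -u**3 - u**2*v - v**3 + v**2.
No constant or linear terms (consistent with a singular point). Quadratic part: v**2. Cubic part: -u**3 - u**2*v - v**3.
The quadratic part v**2 is a perfect square, so there is a single (double) tangent line v = 0, i.e. y = 2. Restricting the cubic part to that line (v = 0) leaves -u**3 ≠ 0, so f is not divisible by v and the branch is v² ≈ u**3 to lowest order — this is a cusp.
Classification: cusp.


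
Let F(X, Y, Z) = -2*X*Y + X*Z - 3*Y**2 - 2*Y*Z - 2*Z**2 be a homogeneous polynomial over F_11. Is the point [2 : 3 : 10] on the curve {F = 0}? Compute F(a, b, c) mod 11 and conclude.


F(2,3,10) ≡ 7 (mod 11); P is NOT on the curve.

Evaluate F(2, 3, 10) term-by-term (mod 11).
  -2*X*Y ↦ -2·2·3·1 = -12
  X*Z ↦ 1·2·1·10 = 20
  -3*Y**2 ↦ -3·1·9·1 = -27
  -2*Y*Z ↦ -2·1·3·10 = -60
  -2*Z**2 ↦ -2·1·1·100 = -200
Sum: F(2, 3, 10) = (-12) + (20) + (-27) + (-60) + (-200) = -279.
Reducing mod 11: -279 ≡ 7 (mod 11).
Since F(a, b, c) ≡ 7 ≠ 0 (mod 11), P does NOT lie on the curve.


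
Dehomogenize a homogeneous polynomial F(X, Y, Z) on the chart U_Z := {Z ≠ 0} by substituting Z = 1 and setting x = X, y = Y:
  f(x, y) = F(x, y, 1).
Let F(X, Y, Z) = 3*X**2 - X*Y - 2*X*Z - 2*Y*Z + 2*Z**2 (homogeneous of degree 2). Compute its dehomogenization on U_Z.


f(x, y) = 3*x**2 - x*y - 2*x - 2*y + 2

On U_Z we set Z = 1. Each monomial c·X^i·Y^j·Z^k in F becomes c·x^i·y^j·1^k = c·x^i·y^j.
Substituting Z = 1: F(X, Y, 1) = 3*x**2 - x*y - 2*x - 2*y + 2.
Note: deg(f) ≤ deg(F) = 2; strict inequality happens when F is divisible by Z (lost terms).


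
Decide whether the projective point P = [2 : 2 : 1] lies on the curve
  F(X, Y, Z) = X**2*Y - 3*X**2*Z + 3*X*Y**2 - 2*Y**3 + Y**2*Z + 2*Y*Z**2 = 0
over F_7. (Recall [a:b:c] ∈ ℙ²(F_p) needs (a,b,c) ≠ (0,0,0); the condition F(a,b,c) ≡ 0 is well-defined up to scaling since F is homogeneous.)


F(2,2,1) ≡ 5 (mod 7); P is NOT on the curve.

Evaluate F(2, 2, 1) term-by-term (mod 7).
  X**2*Y ↦ 1·4·2·1 = 8
  -3*X**2*Z ↦ -3·4·1·1 = -12
  3*X*Y**2 ↦ 3·2·4·1 = 24
  -2*Y**3 ↦ -2·1·8·1 = -16
  Y**2*Z ↦ 1·1·4·1 = 4
  2*Y*Z**2 ↦ 2·1·2·1 = 4
Sum: F(2, 2, 1) = (8) + (-12) + (24) + (-16) + (4) + (4) = 12.
Reducing mod 7: 12 ≡ 5 (mod 7).
Since F(a, b, c) ≡ 5 ≠ 0 (mod 7), P does NOT lie on the curve.


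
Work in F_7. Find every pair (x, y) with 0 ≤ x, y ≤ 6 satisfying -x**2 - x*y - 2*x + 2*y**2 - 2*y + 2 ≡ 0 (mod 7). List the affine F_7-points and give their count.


Affine F_7-points: {(0, 3), (0, 5), (2, 3), (2, 6), (4, 4), (4, 6)}; count = 6.

For each of the 49 pairs (x, y) ∈ F_7², evaluate f(x, y) mod 7. Record the zeros.
  x = 0: [0↦2, 1↦2, 2↦6, 3↦0, 4↦5, 5↦0, 6↦6]  zeros at y ∈ {3, 5}
  x = 1: [0↦6, 1↦5, 2↦1, 3↦1, 4↦5, 5↦6, 6↦4]  zeros at y ∈ ∅
  x = 2: [0↦1, 1↦6, 2↦1, 3↦0, 4↦3, 5↦3, 6↦0]  zeros at y ∈ {3, 6}
  x = 3: [0↦1, 1↦5, 2↦6, 3↦4, 4↦6, 5↦5, 6↦1]  zeros at y ∈ ∅
  x = 4: [0↦6, 1↦2, 2↦2, 3↦6, 4↦0, 5↦5, 6↦0]  zeros at y ∈ {4, 6}
  x = 5: [0↦2, 1↦4, 2↦3, 3↦6, 4↦6, 5↦3, 6↦4]  zeros at y ∈ ∅
  x = 6: [0↦3, 1↦4, 2↦2, 3↦4, 4↦3, 5↦6, 6↦6]  zeros at y ∈ ∅
Collecting zeros: affine points = {(0, 3), (0, 5), (2, 3), (2, 6), (4, 4), (4, 6)}.
Total count |C(F_7)_aff| = 6.


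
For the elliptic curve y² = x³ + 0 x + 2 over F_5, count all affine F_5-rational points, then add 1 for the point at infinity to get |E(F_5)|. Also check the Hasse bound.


Affine points = {(2, 0), (3, 2), (3, 3), (4, 1), (4, 4)}; affine count = 5; |E(F_5)| = 6.

Discriminant check: Δ ∝ 4a³ + 27b² = 4·0³ + 27·2² = 4·0 + 27·4 ≡ 3 (mod 5). Nonzero ⇒ E is nonsingular.
For each x ∈ F_5, compute rhs = x³ + 0·x + 2 mod 5, then count y ∈ F_5 with y² ≡ rhs.
  x = 0: rhs = 2, matching y values: none (0 points).
  x = 1: rhs = 3, matching y values: none (0 points).
  x = 2: rhs = 0, matching y values: 0 (1 points).
  x = 3: rhs = 4, matching y values: 2, 3 (2 points).
  x = 4: rhs = 1, matching y values: 1, 4 (2 points).
Total affine count: 5.
Full point count |E(F_5)| = 5 + 1 = 6.
Hasse bound: |6 − (5+1)| = |0| = 0 ≤ 2√5 ≈ 4.4721 ✓.


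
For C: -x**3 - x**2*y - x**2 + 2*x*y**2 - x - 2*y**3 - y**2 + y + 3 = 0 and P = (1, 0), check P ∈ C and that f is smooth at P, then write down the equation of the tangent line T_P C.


Tangent line at P: 6 - 6*x = 0.

Step 1: f(1, 0) = 0, so P lies on C.
Step 2: partial derivatives
  f_x(x, y) = -3*x**2 - 2*x*y - 2*x + 2*y**2 - 1, f_y(x, y) = -x**2 + 4*x*y - 6*y**2 - 2*y + 1.
  f_x(P) = -6, f_y(P) = 0 (gradient nonzero, so P is smooth).
Step 3: tangent line at P: -6·(x − 1) + 0·(y − 0) = 0.
Expanding: 6 - 6*x = 0.


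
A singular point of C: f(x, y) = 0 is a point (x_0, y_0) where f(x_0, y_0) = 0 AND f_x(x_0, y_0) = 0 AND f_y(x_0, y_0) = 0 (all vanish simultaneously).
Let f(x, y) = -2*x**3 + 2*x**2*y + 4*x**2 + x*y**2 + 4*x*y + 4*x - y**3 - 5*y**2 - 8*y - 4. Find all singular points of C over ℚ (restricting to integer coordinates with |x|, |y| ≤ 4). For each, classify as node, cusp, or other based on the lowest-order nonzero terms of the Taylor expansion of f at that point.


Singular points: {(0, -2)}; classification: cusp.

Compute partial derivatives:
  f_x = -6*x**2 + 4*x*y + 8*x + y**2 + 4*y + 4.
  f_y = 2*x**2 + 2*x*y + 4*x - 3*y**2 - 10*y - 8.
Scan x_0 ∈ {−4, ..., 4}. For each x_0, f_y(x_0, y) is a polynomial in y; find its integer roots y ∈ {−4, ..., 4}, then test f_x and f at those candidates.
  x = -4: f_y(-4, y) = -3*y**2 - 18*y + 8; no integer root y with |y| ≤ 4.
  x = -3: f_y(-3, y) = -3*y**2 - 16*y - 2; no integer root y with |y| ≤ 4.
  x = -2: f_y(-2, y) = -3*y**2 - 14*y - 8; vanishes at y ∈ {-4}. (-2, -4): f_x = -4 ≠ 0.
  x = -1: f_y(-1, y) = -3*y**2 - 12*y - 10; no integer root y with |y| ≤ 4.
  x = 0: f_y(0, y) = -3*y**2 - 10*y - 8; vanishes at y ∈ {-2}. (0, -2): f_x = 0, f = 0 — SINGULAR.
  x = 1: f_y(1, y) = -3*y**2 - 8*y - 2; no integer root y with |y| ≤ 4.
  x = 2: f_y(2, y) = -3*y**2 - 6*y + 8; no integer root y with |y| ≤ 4.
  x = 3: f_y(3, y) = -3*y**2 - 4*y + 22; no integer root y with |y| ≤ 4.
  x = 4: f_y(4, y) = -3*y**2 - 2*y + 40; vanishes at y ∈ {-4}. (4, -4): f_x = -124 ≠ 0.
Only singular point on the grid: (0, -2).
Classify: substitute x = 0 + u, y = -2 + v and expand: f = -2*u**3 + 2*u**2*v + u*v**2 - v**3 + v**2.
No constant or linear terms (consistent with a singular point). Quadratic part: v**2. Cubic part: -2*u**3 + 2*u**2*v + u*v**2 - v**3.
The quadratic part v**2 is a perfect square, so there is a single (double) tangent line v = 0, i.e. y = -2. Restricting the cubic part to that line (v = 0) leaves -2*u**3 ≠ 0, so f is not divisible by v and the branch is v² ≈ 2*u**3 to lowest order — this is a cusp.
Classification: cusp.


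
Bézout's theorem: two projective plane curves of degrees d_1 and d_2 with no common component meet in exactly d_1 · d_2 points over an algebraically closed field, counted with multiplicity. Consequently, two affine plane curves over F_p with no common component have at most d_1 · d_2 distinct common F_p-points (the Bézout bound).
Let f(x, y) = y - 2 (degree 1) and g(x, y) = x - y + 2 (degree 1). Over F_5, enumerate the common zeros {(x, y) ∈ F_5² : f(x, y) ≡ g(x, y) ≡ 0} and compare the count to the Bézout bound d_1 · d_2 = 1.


Common zeros: {(0, 2)}; count = 1; Bézout bound = 1.

deg(f) = 1, deg(g) = 1, so Bézout bound = 1.
Scan x ∈ F_5. For each x, list the y ∈ F_5 with f(x, y) ≡ 0 and those with g(x, y) ≡ 0 (mod 5); the common zeros in that column are the intersection.
  x = 0: f ≡ 0 at y ∈ {2}; g ≡ 0 at y ∈ {2}; common: {2}.
  x = 1: f ≡ 0 at y ∈ {2}; g ≡ 0 at y ∈ {3}; common: ∅.
  x = 2: f ≡ 0 at y ∈ {2}; g ≡ 0 at y ∈ {4}; common: ∅.
  x = 3: f ≡ 0 at y ∈ {2}; g ≡ 0 at y ∈ {0}; common: ∅.
  x = 4: f ≡ 0 at y ∈ {2}; g ≡ 0 at y ∈ {1}; common: ∅.
Collecting: common zeros = {(0, 2)}, so the count is 1.
Comparison with the Bézout bound: 1 ≤ 1 = deg(f)·deg(g), as expected for curves with no common component (the bound is attained).


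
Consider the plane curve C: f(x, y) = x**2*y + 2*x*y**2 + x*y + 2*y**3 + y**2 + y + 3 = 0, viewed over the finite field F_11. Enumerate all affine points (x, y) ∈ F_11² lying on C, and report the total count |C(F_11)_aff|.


Affine F_11-points: {(0, 9), (1, 1), (1, 6), (1, 8), (3, 9), (4, 5), (4, 8), (4, 10), (7, 1), (7, 3), (7, 5), (8, 3), (8, 6), (8, 10)}; count = 14.

For each of the 121 pairs (x, y) ∈ F_11², evaluate f(x, y) mod 11. Record the zeros.
  x = 0: [0↦3, 1↦7, 2↦3, 3↦3, 4↦8, 5↦8, 6↦4, 7↦8, 8↦10, 9↦0, 10↦1]  zeros at y ∈ {9}
  x = 1: [0↦3, 1↦0, 2↦4, 3↦5, 4↦4, 5↦2, 6↦0, 7↦10, 8↦0, 9↦4, 10↦1]  zeros at y ∈ {1, 6, 8}
  x = 2: [0↦3, 1↦6, 2↦9, 3↦2, 4↦8, 5↦6, 6↦8, 7↦4, 8↦6, 9↦4, 10↦10]  zeros at y ∈ ∅
  x = 3: [0↦3, 1↦3, 2↦7, 3↦5, 4↦9, 5↦9, 6↦6, 7↦1, 8↦6, 9↦0, 10↦6]  zeros at y ∈ {9}
  x = 4: [0↦3, 1↦2, 2↦9, 3↦3, 4↦7, 5↦0, 6↦5, 7↦1, 8↦0, 9↦3, 10↦0]  zeros at y ∈ {5, 8, 10}
  x = 5: [0↦3, 1↦3, 2↦4, 3↦7, 4↦2, 5↦1, 6↦5, 7↦4, 8↦10, 9↦2, 10↦3]  zeros at y ∈ ∅
  x = 6: [0↦3, 1↦6, 2↦3, 3↦6, 4↦5, 5↦1, 6↦6, 7↦10, 8↦3, 9↦8, 10↦4]  zeros at y ∈ ∅
  x = 7: [0↦3, 1↦0, 2↦6, 3↦0, 4↦5, 5↦0, 6↦8, 7↦8, 8↦1, 9↦10, 10↦3]  zeros at y ∈ {1, 3, 5}
  x = 8: [0↦3, 1↦7, 2↦2, 3↦0, 4↦2, 5↦9, 6↦0, 7↦9, 8↦4, 9↦8, 10↦0]  zeros at y ∈ {3, 6, 10}
  x = 9: [0↦3, 1↦5, 2↦2, 3↦6, 4↦7, 5↦6, 6↦4, 7↦2, 8↦1, 9↦2, 10↦6]  zeros at y ∈ ∅
  x = 10: [0↦3, 1↦5, 2↦6, 3↦7, 4↦9, 5↦2, 6↦9, 7↦9, 8↦3, 9↦3, 10↦10]  zeros at y ∈ ∅
Collecting zeros: affine points = {(0, 9), (1, 1), (1, 6), (1, 8), (3, 9), (4, 5), (4, 8), (4, 10), (7, 1), (7, 3), (7, 5), (8, 3), (8, 6), (8, 10)}.
Total count |C(F_11)_aff| = 14.


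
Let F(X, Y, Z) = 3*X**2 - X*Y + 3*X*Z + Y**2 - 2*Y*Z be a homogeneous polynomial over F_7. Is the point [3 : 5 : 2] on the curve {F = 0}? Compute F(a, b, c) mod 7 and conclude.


F(3,5,2) ≡ 0 (mod 7); P is on the curve.

Evaluate F(3, 5, 2) term-by-term (mod 7).
  3*X**2 ↦ 3·9·1·1 = 27
  -X*Y ↦ -1·3·5·1 = -15
  3*X*Z ↦ 3·3·1·2 = 18
  Y**2 ↦ 1·1·25·1 = 25
  -2*Y*Z ↦ -2·1·5·2 = -20
Sum: F(3, 5, 2) = (27) + (-15) + (18) + (25) + (-20) = 35.
Reducing mod 7: 35 ≡ 0 (mod 7).
Since F(a, b, c) ≡ 0 (mod 7), P lies on the curve.


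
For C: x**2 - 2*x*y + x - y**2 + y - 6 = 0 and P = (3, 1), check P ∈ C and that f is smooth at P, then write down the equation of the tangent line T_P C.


Tangent line at P: 5*x - 7*y - 8 = 0.

Step 1: f(3, 1) = 0, so P lies on C.
Step 2: partial derivatives
  f_x(x, y) = 2*x - 2*y + 1, f_y(x, y) = -2*x - 2*y + 1.
  f_x(P) = 5, f_y(P) = -7 (gradient nonzero, so P is smooth).
Step 3: tangent line at P: 5·(x − 3) + -7·(y − 1) = 0.
Expanding: 5*x - 7*y - 8 = 0.


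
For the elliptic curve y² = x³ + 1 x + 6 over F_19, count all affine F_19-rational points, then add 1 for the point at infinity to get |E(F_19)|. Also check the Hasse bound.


Affine points = {(0, 5), (0, 14), (2, 4), (2, 15), (3, 6), (3, 13), (4, 6), (4, 13), (6, 0), (10, 3), (10, 16), (12, 6), (12, 13), (14, 3), (14, 16), (18, 2), (18, 17)}; affine count = 17; |E(F_19)| = 18.

Discriminant check: Δ ∝ 4a³ + 27b² = 4·1³ + 27·6² = 4·1 + 27·36 ≡ 7 (mod 19). Nonzero ⇒ E is nonsingular.
For each x ∈ F_19, compute rhs = x³ + 1·x + 6 mod 19, then count y ∈ F_19 with y² ≡ rhs.
  x = 0: rhs = 6, matching y values: 5, 14 (2 points).
  x = 1: rhs = 8, matching y values: none (0 points).
  x = 2: rhs = 16, matching y values: 4, 15 (2 points).
  x = 3: rhs = 17, matching y values: 6, 13 (2 points).
  x = 4: rhs = 17, matching y values: 6, 13 (2 points).
  x = 5: rhs = 3, matching y values: none (0 points).
  x = 6: rhs = 0, matching y values: 0 (1 points).
  x = 7: rhs = 14, matching y values: none (0 points).
  x = 8: rhs = 13, matching y values: none (0 points).
  x = 9: rhs = 3, matching y values: none (0 points).
  x = 10: rhs = 9, matching y values: 3, 16 (2 points).
  x = 11: rhs = 18, matching y values: none (0 points).
  x = 12: rhs = 17, matching y values: 6, 13 (2 points).
  x = 13: rhs = 12, matching y values: none (0 points).
  x = 14: rhs = 9, matching y values: 3, 16 (2 points).
  x = 15: rhs = 14, matching y values: none (0 points).
  x = 16: rhs = 14, matching y values: none (0 points).
  x = 17: rhs = 15, matching y values: none (0 points).
  x = 18: rhs = 4, matching y values: 2, 17 (2 points).
Total affine count: 17.
Full point count |E(F_19)| = 17 + 1 = 18.
Hasse bound: |18 − (19+1)| = |-2| = 2 ≤ 2√19 ≈ 8.7178 ✓.


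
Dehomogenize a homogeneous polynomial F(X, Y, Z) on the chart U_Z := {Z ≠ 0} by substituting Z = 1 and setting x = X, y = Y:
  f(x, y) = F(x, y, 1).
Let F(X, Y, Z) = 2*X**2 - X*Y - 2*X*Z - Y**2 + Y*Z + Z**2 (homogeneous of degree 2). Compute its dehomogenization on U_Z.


f(x, y) = 2*x**2 - x*y - 2*x - y**2 + y + 1

On U_Z we set Z = 1. Each monomial c·X^i·Y^j·Z^k in F becomes c·x^i·y^j·1^k = c·x^i·y^j.
Substituting Z = 1: F(X, Y, 1) = 2*x**2 - x*y - 2*x - y**2 + y + 1.
Note: deg(f) ≤ deg(F) = 2; strict inequality happens when F is divisible by Z (lost terms).


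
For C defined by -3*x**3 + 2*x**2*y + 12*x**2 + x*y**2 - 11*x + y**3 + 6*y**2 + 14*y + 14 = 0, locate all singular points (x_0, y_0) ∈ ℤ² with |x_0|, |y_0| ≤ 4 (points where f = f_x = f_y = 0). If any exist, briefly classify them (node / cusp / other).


Singular points: {(1, -2)}; classification: node.

Compute partial derivatives:
  f_x = -9*x**2 + 4*x*y + 24*x + y**2 - 11.
  f_y = 2*x**2 + 2*x*y + 3*y**2 + 12*y + 14.
Scan x_0 ∈ {−4, ..., 4}. For each x_0, f_y(x_0, y) is a polynomial in y; find its integer roots y ∈ {−4, ..., 4}, then test f_x and f at those candidates.
  x = -4: f_y(-4, y) = 3*y**2 + 4*y + 46; no integer root y with |y| ≤ 4.
  x = -3: f_y(-3, y) = 3*y**2 + 6*y + 32; no integer root y with |y| ≤ 4.
  x = -2: f_y(-2, y) = 3*y**2 + 8*y + 22; no integer root y with |y| ≤ 4.
  x = -1: f_y(-1, y) = 3*y**2 + 10*y + 16; no integer root y with |y| ≤ 4.
  x = 0: f_y(0, y) = 3*y**2 + 12*y + 14; no integer root y with |y| ≤ 4.
  x = 1: f_y(1, y) = 3*y**2 + 14*y + 16; vanishes at y ∈ {-2}. (1, -2): f_x = 0, f = 0 — SINGULAR.
  x = 2: f_y(2, y) = 3*y**2 + 16*y + 22; no integer root y with |y| ≤ 4.
  x = 3: f_y(3, y) = 3*y**2 + 18*y + 32; no integer root y with |y| ≤ 4.
  x = 4: f_y(4, y) = 3*y**2 + 20*y + 46; no integer root y with |y| ≤ 4.
Only singular point on the grid: (1, -2).
Classify: substitute x = 1 + u, y = -2 + v and expand: f = -3*u**3 + 2*u**2*v - u**2 + u*v**2 + v**3 + v**2.
No constant or linear terms (consistent with a singular point). Quadratic part: -u**2 + v**2. Cubic part: -3*u**3 + 2*u**2*v + u*v**2 + v**3.
The quadratic part v**2 - u**2 = (v − u)(v + u) splits into two distinct linear factors, so there are two distinct tangent lines y − -2 = ±(x − 1) — this is a node (ordinary double point).
Classification: node.


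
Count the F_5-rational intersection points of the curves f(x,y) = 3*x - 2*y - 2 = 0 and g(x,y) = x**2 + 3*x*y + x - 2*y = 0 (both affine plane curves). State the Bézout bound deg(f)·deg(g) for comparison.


Common zeros: {(1, 3), (4, 0)}; count = 2; Bézout bound = 2.

deg(f) = 1, deg(g) = 2, so Bézout bound = 2.
Scan x ∈ F_5. For each x, list the y ∈ F_5 with f(x, y) ≡ 0 and those with g(x, y) ≡ 0 (mod 5); the common zeros in that column are the intersection.
  x = 0: f ≡ 0 at y ∈ {4}; g ≡ 0 at y ∈ {0}; common: ∅.
  x = 1: f ≡ 0 at y ∈ {3}; g ≡ 0 at y ∈ {3}; common: {3}.
  x = 2: f ≡ 0 at y ∈ {2}; g ≡ 0 at y ∈ {1}; common: ∅.
  x = 3: f ≡ 0 at y ∈ {1}; g ≡ 0 at y ∈ {4}; common: ∅.
  x = 4: f ≡ 0 at y ∈ {0}; g ≡ 0 at y ∈ {0, 1, 2, 3, 4}; common: {0}.
Collecting: common zeros = {(1, 3), (4, 0)}, so the count is 2.
Comparison with the Bézout bound: 2 ≤ 2 = deg(f)·deg(g), as expected for curves with no common component (the bound is attained).


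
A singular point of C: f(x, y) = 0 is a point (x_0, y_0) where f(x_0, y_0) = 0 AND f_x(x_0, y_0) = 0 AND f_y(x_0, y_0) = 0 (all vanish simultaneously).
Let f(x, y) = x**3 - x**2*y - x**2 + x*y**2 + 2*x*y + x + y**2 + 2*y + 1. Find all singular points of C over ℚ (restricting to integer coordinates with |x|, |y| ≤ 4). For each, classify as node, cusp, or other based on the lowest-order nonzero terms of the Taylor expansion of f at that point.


Singular points: {(0, -1)}; classification: cusp.

Compute partial derivatives:
  f_x = 3*x**2 - 2*x*y - 2*x + y**2 + 2*y + 1.
  f_y = -x**2 + 2*x*y + 2*x + 2*y + 2.
Scan x_0 ∈ {−4, ..., 4}. For each x_0, f_y(x_0, y) is a polynomial in y; find its integer roots y ∈ {−4, ..., 4}, then test f_x and f at those candidates.
  x = -4: f_y(-4, y) = -6*y - 22; no integer root y with |y| ≤ 4.
  x = -3: f_y(-3, y) = -4*y - 13; no integer root y with |y| ≤ 4.
  x = -2: f_y(-2, y) = -2*y - 6; vanishes at y ∈ {-3}. (-2, -3): f_x = 8 ≠ 0.
  x = -1: f_y(-1, y) = -1; no integer root y with |y| ≤ 4.
  x = 0: f_y(0, y) = 2*y + 2; vanishes at y ∈ {-1}. (0, -1): f_x = 0, f = 0 — SINGULAR.
  x = 1: f_y(1, y) = 4*y + 3; no integer root y with |y| ≤ 4.
  x = 2: f_y(2, y) = 6*y + 2; no integer root y with |y| ≤ 4.
  x = 3: f_y(3, y) = 8*y - 1; no integer root y with |y| ≤ 4.
  x = 4: f_y(4, y) = 10*y - 6; no integer root y with |y| ≤ 4.
Only singular point on the grid: (0, -1).
Classify: substitute x = 0 + u, y = -1 + v and expand: f = u**3 - u**2*v + u*v**2 + v**2.
No constant or linear terms (consistent with a singular point). Quadratic part: v**2. Cubic part: u**3 - u**2*v + u*v**2.
The quadratic part v**2 is a perfect square, so there is a single (double) tangent line v = 0, i.e. y = -1. Restricting the cubic part to that line (v = 0) leaves u**3 ≠ 0, so f is not divisible by v and the branch is v² ≈ -u**3 to lowest order — this is a cusp.
Classification: cusp.


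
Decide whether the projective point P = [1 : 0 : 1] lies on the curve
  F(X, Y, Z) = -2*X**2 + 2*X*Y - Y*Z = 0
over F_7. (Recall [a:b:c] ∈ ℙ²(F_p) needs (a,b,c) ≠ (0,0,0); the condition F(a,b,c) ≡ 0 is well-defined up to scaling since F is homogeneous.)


F(1,0,1) ≡ 5 (mod 7); P is NOT on the curve.

Evaluate F(1, 0, 1) term-by-term (mod 7).
  -2*X**2 ↦ -2·1·1·1 = -2
  2*X*Y ↦ 2·1·0·1 = 0
  -Y*Z ↦ -1·1·0·1 = 0
Sum: F(1, 0, 1) = (-2) + (0) + (0) = -2.
Reducing mod 7: -2 ≡ 5 (mod 7).
Since F(a, b, c) ≡ 5 ≠ 0 (mod 7), P does NOT lie on the curve.


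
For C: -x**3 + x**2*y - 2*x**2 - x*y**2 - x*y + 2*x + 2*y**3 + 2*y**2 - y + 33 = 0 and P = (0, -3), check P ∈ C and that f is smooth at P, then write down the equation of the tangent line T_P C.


Tangent line at P: -4*x + 41*y + 123 = 0.

Step 1: f(0, -3) = 0, so P lies on C.
Step 2: partial derivatives
  f_x(x, y) = -3*x**2 + 2*x*y - 4*x - y**2 - y + 2, f_y(x, y) = x**2 - 2*x*y - x + 6*y**2 + 4*y - 1.
  f_x(P) = -4, f_y(P) = 41 (gradient nonzero, so P is smooth).
Step 3: tangent line at P: -4·(x − 0) + 41·(y − -3) = 0.
Expanding: -4*x + 41*y + 123 = 0.


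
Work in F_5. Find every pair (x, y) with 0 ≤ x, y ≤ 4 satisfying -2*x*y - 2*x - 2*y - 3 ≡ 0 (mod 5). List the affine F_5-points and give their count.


Affine F_5-points: {(0, 1), (1, 0), (2, 3), (3, 2)}; count = 4.

For each of the 25 pairs (x, y) ∈ F_5², evaluate f(x, y) mod 5. Record the zeros.
  x = 0: [0↦2, 1↦0, 2↦3, 3↦1, 4↦4]  zeros at y ∈ {1}
  x = 1: [0↦0, 1↦1, 2↦2, 3↦3, 4↦4]  zeros at y ∈ {0}
  x = 2: [0↦3, 1↦2, 2↦1, 3↦0, 4↦4]  zeros at y ∈ {3}
  x = 3: [0↦1, 1↦3, 2↦0, 3↦2, 4↦4]  zeros at y ∈ {2}
  x = 4: [0↦4, 1↦4, 2↦4, 3↦4, 4↦4]  zeros at y ∈ ∅
Collecting zeros: affine points = {(0, 1), (1, 0), (2, 3), (3, 2)}.
Total count |C(F_5)_aff| = 4.


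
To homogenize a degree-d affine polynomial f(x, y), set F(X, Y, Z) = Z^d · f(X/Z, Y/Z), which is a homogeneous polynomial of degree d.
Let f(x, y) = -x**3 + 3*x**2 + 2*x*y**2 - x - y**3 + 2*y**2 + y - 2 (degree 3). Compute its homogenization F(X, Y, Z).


F(X, Y, Z) = -X**3 + 3*X**2*Z + 2*X*Y**2 - X*Z**2 - Y**3 + 2*Y**2*Z + Y*Z**2 - 2*Z**3

deg(f) = 3.
Substitute x = X/Z, y = Y/Z into f, then multiply by Z^3.
  monomial -1·x^3·y^0 ↦ -1·X^3·Y^0·Z^0.
  monomial 3·x^2·y^0 ↦ 3·X^2·Y^0·Z^1.
  monomial 2·x^1·y^2 ↦ 2·X^1·Y^2·Z^0.
  monomial -1·x^1·y^0 ↦ -1·X^1·Y^0·Z^2.
  monomial -1·x^0·y^3 ↦ -1·X^0·Y^3·Z^0.
  monomial 2·x^0·y^2 ↦ 2·X^0·Y^2·Z^1.
  monomial 1·x^0·y^1 ↦ 1·X^0·Y^1·Z^2.
  monomial -2·x^0·y^0 ↦ -2·X^0·Y^0·Z^3.
Collecting: F(X, Y, Z) = -X**3 + 3*X**2*Z + 2*X*Y**2 - X*Z**2 - Y**3 + 2*Y**2*Z + Y*Z**2 - 2*Z**3.


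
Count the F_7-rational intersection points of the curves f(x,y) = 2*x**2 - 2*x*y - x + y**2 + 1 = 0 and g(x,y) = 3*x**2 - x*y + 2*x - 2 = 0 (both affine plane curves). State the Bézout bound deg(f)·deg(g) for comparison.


Common zeros: {(2, 0), (4, 3), (6, 1)}; count = 3; Bézout bound = 4.

deg(f) = 2, deg(g) = 2, so Bézout bound = 4.
Scan x ∈ F_7. For each x, list the y ∈ F_7 with f(x, y) ≡ 0 and those with g(x, y) ≡ 0 (mod 7); the common zeros in that column are the intersection.
  x = 0: f ≡ 0 at y ∈ ∅; g ≡ 0 at y ∈ ∅; common: ∅.
  x = 1: f ≡ 0 at y ∈ ∅; g ≡ 0 at y ∈ {3}; common: ∅.
  x = 2: f ≡ 0 at y ∈ {0, 4}; g ≡ 0 at y ∈ {0}; common: {0}.
  x = 3: f ≡ 0 at y ∈ {3}; g ≡ 0 at y ∈ {1}; common: ∅.
  x = 4: f ≡ 0 at y ∈ {3, 5}; g ≡ 0 at y ∈ {3}; common: {3}.
  x = 5: f ≡ 0 at y ∈ {5}; g ≡ 0 at y ∈ {4}; common: ∅.
  x = 6: f ≡ 0 at y ∈ {1, 4}; g ≡ 0 at y ∈ {1}; common: {1}.
Collecting: common zeros = {(2, 0), (4, 3), (6, 1)}, so the count is 3.
Comparison with the Bézout bound: 3 ≤ 4 = deg(f)·deg(g), as expected for curves with no common component (the affine F_7-count falls short of the bound because intersections may lie at infinity, over extension fields, or carry multiplicity).


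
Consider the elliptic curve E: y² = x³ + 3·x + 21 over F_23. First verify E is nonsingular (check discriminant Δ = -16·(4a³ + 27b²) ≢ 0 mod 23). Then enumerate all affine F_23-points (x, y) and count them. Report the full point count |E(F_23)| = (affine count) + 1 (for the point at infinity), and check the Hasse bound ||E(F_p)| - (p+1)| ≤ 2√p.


Affine points = {(1, 5), (1, 18), (2, 9), (2, 14), (5, 0), (6, 5), (6, 18), (9, 8), (9, 15), (10, 4), (10, 19), (13, 7), (13, 16), (14, 1), (14, 22), (16, 5), (16, 18), (20, 10), (20, 13)}; affine count = 19; |E(F_23)| = 20.

Discriminant check: Δ ∝ 4a³ + 27b² = 4·3³ + 27·21² = 4·27 + 27·441 ≡ 9 (mod 23). Nonzero ⇒ E is nonsingular.
For each x ∈ F_23, compute rhs = x³ + 3·x + 21 mod 23, then count y ∈ F_23 with y² ≡ rhs.
  x = 0: rhs = 21, matching y values: none (0 points).
  x = 1: rhs = 2, matching y values: 5, 18 (2 points).
  x = 2: rhs = 12, matching y values: 9, 14 (2 points).
  x = 3: rhs = 11, matching y values: none (0 points).
  x = 4: rhs = 5, matching y values: none (0 points).
  x = 5: rhs = 0, matching y values: 0 (1 points).
  x = 6: rhs = 2, matching y values: 5, 18 (2 points).
  x = 7: rhs = 17, matching y values: none (0 points).
  x = 8: rhs = 5, matching y values: none (0 points).
  x = 9: rhs = 18, matching y values: 8, 15 (2 points).
  x = 10: rhs = 16, matching y values: 4, 19 (2 points).
  x = 11: rhs = 5, matching y values: none (0 points).
  x = 12: rhs = 14, matching y values: none (0 points).
  x = 13: rhs = 3, matching y values: 7, 16 (2 points).
  x = 14: rhs = 1, matching y values: 1, 22 (2 points).
  x = 15: rhs = 14, matching y values: none (0 points).
  x = 16: rhs = 2, matching y values: 5, 18 (2 points).
  x = 17: rhs = 17, matching y values: none (0 points).
  x = 18: rhs = 19, matching y values: none (0 points).
  x = 19: rhs = 14, matching y values: none (0 points).
  x = 20: rhs = 8, matching y values: 10, 13 (2 points).
  x = 21: rhs = 7, matching y values: none (0 points).
  x = 22: rhs = 17, matching y values: none (0 points).
Total affine count: 19.
Full point count |E(F_23)| = 19 + 1 = 20.
Hasse bound: |20 − (23+1)| = |-4| = 4 ≤ 2√23 ≈ 9.5917 ✓.


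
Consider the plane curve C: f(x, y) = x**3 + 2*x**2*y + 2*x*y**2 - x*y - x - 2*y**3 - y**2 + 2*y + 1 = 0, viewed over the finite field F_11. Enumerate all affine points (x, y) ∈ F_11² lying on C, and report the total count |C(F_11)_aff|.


Affine F_11-points: {(0, 1), (0, 5), (0, 10), (1, 4), (1, 5), (1, 8), (3, 7), (4, 4), (4, 8), (5, 0), (6, 6), (8, 7), (9, 1), (9, 4), (9, 9)}; count = 15.

For each of the 121 pairs (x, y) ∈ F_11², evaluate f(x, y) mod 11. Record the zeros.
  x = 0: [0↦1, 1↦0, 2↦7, 3↦10, 4↦8, 5↦0, 6↦7, 7↦6, 8↦7, 9↦9, 10↦0]  zeros at y ∈ {1, 5, 10}
  x = 1: [0↦1, 1↦3, 2↦6, 3↦9, 4↦0, 5↦0, 6↦8, 7↦1, 8↦0, 9↦4, 10↦1]  zeros at y ∈ {4, 5, 8}
  x = 2: [0↦7, 1↦5, 2↦8, 3↦4, 4↦3, 5↦4, 6↦6, 7↦8, 8↦9, 9↦8, 10↦4]  zeros at y ∈ ∅
  x = 3: [0↦3, 1↦1, 2↦8, 3↦1, 4↦1, 5↦7, 6↦7, 7↦0, 8↦7, 9↦5, 10↦4]  zeros at y ∈ {7}
  x = 4: [0↦6, 1↦8, 2↦1, 3↦6, 4↦0, 5↦4, 6↦6, 7↦5, 8↦0, 9↦1, 10↦7]  zeros at y ∈ {4, 8}
  x = 5: [0↦0, 1↦10, 2↦4, 3↦3, 4↦6, 5↦1, 6↦9, 7↦7, 8↦5, 9↦2, 10↦8]  zeros at y ∈ {0}
  x = 6: [0↦2, 1↦2, 2↦1, 3↦9, 4↦3, 5↦4, 6↦0, 7↦1, 8↦6, 9↦3, 10↦2]  zeros at y ∈ {6}
  x = 7: [0↦7, 1↦1, 2↦9, 3↦8, 4↦8, 5↦8, 6↦7, 7↦4, 8↦9, 9↦10, 10↦6]  zeros at y ∈ ∅
  x = 8: [0↦10, 1↦2, 2↦1, 3↦6, 4↦5, 5↦8, 6↦3, 7↦0, 8↦9, 9↦7, 10↦4]  zeros at y ∈ {7}
  x = 9: [0↦6, 1↦0, 2↦5, 3↦9, 4↦0, 5↦10, 6↦5, 7↦6, 8↦1, 9↦0, 10↦2]  zeros at y ∈ {1, 4, 9}
  x = 10: [0↦1, 1↦1, 2↦5, 3↦1, 4↦10, 5↦9, 6↦8, 7↦6, 8↦2, 9↦6, 10↦6]  zeros at y ∈ ∅
Collecting zeros: affine points = {(0, 1), (0, 5), (0, 10), (1, 4), (1, 5), (1, 8), (3, 7), (4, 4), (4, 8), (5, 0), (6, 6), (8, 7), (9, 1), (9, 4), (9, 9)}.
Total count |C(F_11)_aff| = 15.


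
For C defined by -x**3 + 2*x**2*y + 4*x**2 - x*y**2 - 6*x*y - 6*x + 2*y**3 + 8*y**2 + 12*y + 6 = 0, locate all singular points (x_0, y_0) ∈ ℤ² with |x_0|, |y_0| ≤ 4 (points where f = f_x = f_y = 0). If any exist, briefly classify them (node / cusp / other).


Singular points: {(1, -1)}; classification: node.

Compute partial derivatives:
  f_x = -3*x**2 + 4*x*y + 8*x - y**2 - 6*y - 6.
  f_y = 2*x**2 - 2*x*y - 6*x + 6*y**2 + 16*y + 12.
Scan x_0 ∈ {−4, ..., 4}. For each x_0, f_y(x_0, y) is a polynomial in y; find its integer roots y ∈ {−4, ..., 4}, then test f_x and f at those candidates.
  x = -4: f_y(-4, y) = 6*y**2 + 24*y + 68; no integer root y with |y| ≤ 4.
  x = -3: f_y(-3, y) = 6*y**2 + 22*y + 48; no integer root y with |y| ≤ 4.
  x = -2: f_y(-2, y) = 6*y**2 + 20*y + 32; no integer root y with |y| ≤ 4.
  x = -1: f_y(-1, y) = 6*y**2 + 18*y + 20; no integer root y with |y| ≤ 4.
  x = 0: f_y(0, y) = 6*y**2 + 16*y + 12; no integer root y with |y| ≤ 4.
  x = 1: f_y(1, y) = 6*y**2 + 14*y + 8; vanishes at y ∈ {-1}. (1, -1): f_x = 0, f = 0 — SINGULAR.
  x = 2: f_y(2, y) = 6*y**2 + 12*y + 8; no integer root y with |y| ≤ 4.
  x = 3: f_y(3, y) = 6*y**2 + 10*y + 12; no integer root y with |y| ≤ 4.
  x = 4: f_y(4, y) = 6*y**2 + 8*y + 20; no integer root y with |y| ≤ 4.
Only singular point on the grid: (1, -1).
Classify: substitute x = 1 + u, y = -1 + v and expand: f = -u**3 + 2*u**2*v - u**2 - u*v**2 + 2*v**3 + v**2.
No constant or linear terms (consistent with a singular point). Quadratic part: -u**2 + v**2. Cubic part: -u**3 + 2*u**2*v - u*v**2 + 2*v**3.
The quadratic part v**2 - u**2 = (v − u)(v + u) splits into two distinct linear factors, so there are two distinct tangent lines y − -1 = ±(x − 1) — this is a node (ordinary double point).
Classification: node.


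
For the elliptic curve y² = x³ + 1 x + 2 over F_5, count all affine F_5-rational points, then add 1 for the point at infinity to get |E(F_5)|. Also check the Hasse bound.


Affine points = {(1, 2), (1, 3), (4, 0)}; affine count = 3; |E(F_5)| = 4.

Discriminant check: Δ ∝ 4a³ + 27b² = 4·1³ + 27·2² = 4·1 + 27·4 ≡ 2 (mod 5). Nonzero ⇒ E is nonsingular.
For each x ∈ F_5, compute rhs = x³ + 1·x + 2 mod 5, then count y ∈ F_5 with y² ≡ rhs.
  x = 0: rhs = 2, matching y values: none (0 points).
  x = 1: rhs = 4, matching y values: 2, 3 (2 points).
  x = 2: rhs = 2, matching y values: none (0 points).
  x = 3: rhs = 2, matching y values: none (0 points).
  x = 4: rhs = 0, matching y values: 0 (1 points).
Total affine count: 3.
Full point count |E(F_5)| = 3 + 1 = 4.
Hasse bound: |4 − (5+1)| = |-2| = 2 ≤ 2√5 ≈ 4.4721 ✓.


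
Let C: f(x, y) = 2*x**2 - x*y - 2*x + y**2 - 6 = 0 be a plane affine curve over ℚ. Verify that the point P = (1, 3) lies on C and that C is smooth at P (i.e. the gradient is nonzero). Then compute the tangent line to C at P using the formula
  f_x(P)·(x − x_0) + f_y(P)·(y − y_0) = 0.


Tangent line at P: -x + 5*y - 14 = 0.

Step 1: f(1, 3) = 0, so P lies on C.
Step 2: partial derivatives
  f_x(x, y) = 4*x - y - 2, f_y(x, y) = -x + 2*y.
  f_x(P) = -1, f_y(P) = 5 (gradient nonzero, so P is smooth).
Step 3: tangent line at P: -1·(x − 1) + 5·(y − 3) = 0.
Expanding: -x + 5*y - 14 = 0.


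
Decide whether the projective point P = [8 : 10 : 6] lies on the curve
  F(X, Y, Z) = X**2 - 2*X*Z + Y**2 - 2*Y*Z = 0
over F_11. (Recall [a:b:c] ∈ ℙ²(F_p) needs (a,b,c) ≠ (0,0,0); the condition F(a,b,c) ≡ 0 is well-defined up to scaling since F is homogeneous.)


F(8,10,6) ≡ 3 (mod 11); P is NOT on the curve.

Evaluate F(8, 10, 6) term-by-term (mod 11).
  X**2 ↦ 1·64·1·1 = 64
  -2*X*Z ↦ -2·8·1·6 = -96
  Y**2 ↦ 1·1·100·1 = 100
  -2*Y*Z ↦ -2·1·10·6 = -120
Sum: F(8, 10, 6) = (64) + (-96) + (100) + (-120) = -52.
Reducing mod 11: -52 ≡ 3 (mod 11).
Since F(a, b, c) ≡ 3 ≠ 0 (mod 11), P does NOT lie on the curve.


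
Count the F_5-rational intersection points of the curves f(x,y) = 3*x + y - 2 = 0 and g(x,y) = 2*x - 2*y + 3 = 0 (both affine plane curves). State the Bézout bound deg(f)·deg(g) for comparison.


Common zeros: {(2, 1)}; count = 1; Bézout bound = 1.

deg(f) = 1, deg(g) = 1, so Bézout bound = 1.
Scan x ∈ F_5. For each x, list the y ∈ F_5 with f(x, y) ≡ 0 and those with g(x, y) ≡ 0 (mod 5); the common zeros in that column are the intersection.
  x = 0: f ≡ 0 at y ∈ {2}; g ≡ 0 at y ∈ {4}; common: ∅.
  x = 1: f ≡ 0 at y ∈ {4}; g ≡ 0 at y ∈ {0}; common: ∅.
  x = 2: f ≡ 0 at y ∈ {1}; g ≡ 0 at y ∈ {1}; common: {1}.
  x = 3: f ≡ 0 at y ∈ {3}; g ≡ 0 at y ∈ {2}; common: ∅.
  x = 4: f ≡ 0 at y ∈ {0}; g ≡ 0 at y ∈ {3}; common: ∅.
Collecting: common zeros = {(2, 1)}, so the count is 1.
Comparison with the Bézout bound: 1 ≤ 1 = deg(f)·deg(g), as expected for curves with no common component (the bound is attained).


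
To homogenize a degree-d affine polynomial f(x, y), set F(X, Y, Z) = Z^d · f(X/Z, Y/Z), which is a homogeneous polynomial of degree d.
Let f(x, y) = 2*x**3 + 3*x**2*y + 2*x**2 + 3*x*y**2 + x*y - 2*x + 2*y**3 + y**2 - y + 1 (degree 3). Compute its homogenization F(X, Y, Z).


F(X, Y, Z) = 2*X**3 + 3*X**2*Y + 2*X**2*Z + 3*X*Y**2 + X*Y*Z - 2*X*Z**2 + 2*Y**3 + Y**2*Z - Y*Z**2 + Z**3

deg(f) = 3.
Substitute x = X/Z, y = Y/Z into f, then multiply by Z^3.
  monomial 2·x^3·y^0 ↦ 2·X^3·Y^0·Z^0.
  monomial 3·x^2·y^1 ↦ 3·X^2·Y^1·Z^0.
  monomial 2·x^2·y^0 ↦ 2·X^2·Y^0·Z^1.
  monomial 3·x^1·y^2 ↦ 3·X^1·Y^2·Z^0.
  monomial 1·x^1·y^1 ↦ 1·X^1·Y^1·Z^1.
  monomial -2·x^1·y^0 ↦ -2·X^1·Y^0·Z^2.
  monomial 2·x^0·y^3 ↦ 2·X^0·Y^3·Z^0.
  monomial 1·x^0·y^2 ↦ 1·X^0·Y^2·Z^1.
  monomial -1·x^0·y^1 ↦ -1·X^0·Y^1·Z^2.
  monomial 1·x^0·y^0 ↦ 1·X^0·Y^0·Z^3.
Collecting: F(X, Y, Z) = 2*X**3 + 3*X**2*Y + 2*X**2*Z + 3*X*Y**2 + X*Y*Z - 2*X*Z**2 + 2*Y**3 + Y**2*Z - Y*Z**2 + Z**3.


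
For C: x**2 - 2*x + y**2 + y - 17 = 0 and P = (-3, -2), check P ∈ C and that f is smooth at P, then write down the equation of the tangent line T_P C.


Tangent line at P: -8*x - 3*y - 30 = 0.

Step 1: f(-3, -2) = 0, so P lies on C.
Step 2: partial derivatives
  f_x(x, y) = 2*x - 2, f_y(x, y) = 2*y + 1.
  f_x(P) = -8, f_y(P) = -3 (gradient nonzero, so P is smooth).
Step 3: tangent line at P: -8·(x − -3) + -3·(y − -2) = 0.
Expanding: -8*x - 3*y - 30 = 0.


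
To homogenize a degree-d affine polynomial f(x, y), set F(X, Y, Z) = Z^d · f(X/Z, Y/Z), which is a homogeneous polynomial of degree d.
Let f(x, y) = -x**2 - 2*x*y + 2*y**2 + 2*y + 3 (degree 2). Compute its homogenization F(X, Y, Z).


F(X, Y, Z) = -X**2 - 2*X*Y + 2*Y**2 + 2*Y*Z + 3*Z**2

deg(f) = 2.
Substitute x = X/Z, y = Y/Z into f, then multiply by Z^2.
  monomial -1·x^2·y^0 ↦ -1·X^2·Y^0·Z^0.
  monomial -2·x^1·y^1 ↦ -2·X^1·Y^1·Z^0.
  monomial 2·x^0·y^2 ↦ 2·X^0·Y^2·Z^0.
  monomial 2·x^0·y^1 ↦ 2·X^0·Y^1·Z^1.
  monomial 3·x^0·y^0 ↦ 3·X^0·Y^0·Z^2.
Collecting: F(X, Y, Z) = -X**2 - 2*X*Y + 2*Y**2 + 2*Y*Z + 3*Z**2.


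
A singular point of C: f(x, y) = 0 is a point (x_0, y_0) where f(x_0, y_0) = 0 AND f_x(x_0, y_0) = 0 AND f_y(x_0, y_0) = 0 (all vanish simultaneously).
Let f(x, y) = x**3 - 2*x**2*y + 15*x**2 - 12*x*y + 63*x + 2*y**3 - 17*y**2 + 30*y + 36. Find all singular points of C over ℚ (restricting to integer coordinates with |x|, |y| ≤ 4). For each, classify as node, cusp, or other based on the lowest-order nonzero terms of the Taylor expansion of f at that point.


Singular points: {(-3, 3)}; classification: cusp.

Compute partial derivatives:
  f_x = 3*x**2 - 4*x*y + 30*x - 12*y + 63.
  f_y = -2*x**2 - 12*x + 6*y**2 - 34*y + 30.
Scan x_0 ∈ {−4, ..., 4}. For each x_0, f_y(x_0, y) is a polynomial in y; find its integer roots y ∈ {−4, ..., 4}, then test f_x and f at those candidates.
  x = -4: f_y(-4, y) = 6*y**2 - 34*y + 46; no integer root y with |y| ≤ 4.
  x = -3: f_y(-3, y) = 6*y**2 - 34*y + 48; vanishes at y ∈ {3}. (-3, 3): f_x = 0, f = 0 — SINGULAR.
  x = -2: f_y(-2, y) = 6*y**2 - 34*y + 46; no integer root y with |y| ≤ 4.
  x = -1: f_y(-1, y) = 6*y**2 - 34*y + 40; vanishes at y ∈ {4}. (-1, 4): f_x = 4 ≠ 0.
  x = 0: f_y(0, y) = 6*y**2 - 34*y + 30; no integer root y with |y| ≤ 4.
  x = 1: f_y(1, y) = 6*y**2 - 34*y + 16; no integer root y with |y| ≤ 4.
  x = 2: f_y(2, y) = 6*y**2 - 34*y - 2; no integer root y with |y| ≤ 4.
  x = 3: f_y(3, y) = 6*y**2 - 34*y - 24; no integer root y with |y| ≤ 4.
  x = 4: f_y(4, y) = 6*y**2 - 34*y - 50; no integer root y with |y| ≤ 4.
Only singular point on the grid: (-3, 3).
Classify: substitute x = -3 + u, y = 3 + v and expand: f = u**3 - 2*u**2*v + 2*v**3 + v**2.
No constant or linear terms (consistent with a singular point). Quadratic part: v**2. Cubic part: u**3 - 2*u**2*v + 2*v**3.
The quadratic part v**2 is a perfect square, so there is a single (double) tangent line v = 0, i.e. y = 3. Restricting the cubic part to that line (v = 0) leaves u**3 ≠ 0, so f is not divisible by v and the branch is v² ≈ -u**3 to lowest order — this is a cusp.
Classification: cusp.


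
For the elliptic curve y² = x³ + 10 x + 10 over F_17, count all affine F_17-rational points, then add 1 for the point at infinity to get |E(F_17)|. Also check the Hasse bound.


Affine points = {(1, 2), (1, 15), (2, 2), (2, 15), (3, 4), (3, 13), (5, 7), (5, 10), (7, 7), (7, 10), (9, 8), (9, 9), (13, 5), (13, 12), (14, 2), (14, 15), (15, 4), (15, 13), (16, 4), (16, 13)}; affine count = 20; |E(F_17)| = 21.

Discriminant check: Δ ∝ 4a³ + 27b² = 4·10³ + 27·10² = 4·1000 + 27·100 ≡ 2 (mod 17). Nonzero ⇒ E is nonsingular.
For each x ∈ F_17, compute rhs = x³ + 10·x + 10 mod 17, then count y ∈ F_17 with y² ≡ rhs.
  x = 0: rhs = 10, matching y values: none (0 points).
  x = 1: rhs = 4, matching y values: 2, 15 (2 points).
  x = 2: rhs = 4, matching y values: 2, 15 (2 points).
  x = 3: rhs = 16, matching y values: 4, 13 (2 points).
  x = 4: rhs = 12, matching y values: none (0 points).
  x = 5: rhs = 15, matching y values: 7, 10 (2 points).
  x = 6: rhs = 14, matching y values: none (0 points).
  x = 7: rhs = 15, matching y values: 7, 10 (2 points).
  x = 8: rhs = 7, matching y values: none (0 points).
  x = 9: rhs = 13, matching y values: 8, 9 (2 points).
  x = 10: rhs = 5, matching y values: none (0 points).
  x = 11: rhs = 6, matching y values: none (0 points).
  x = 12: rhs = 5, matching y values: none (0 points).
  x = 13: rhs = 8, matching y values: 5, 12 (2 points).
  x = 14: rhs = 4, matching y values: 2, 15 (2 points).
  x = 15: rhs = 16, matching y values: 4, 13 (2 points).
  x = 16: rhs = 16, matching y values: 4, 13 (2 points).
Total affine count: 20.
Full point count |E(F_17)| = 20 + 1 = 21.
Hasse bound: |21 − (17+1)| = |3| = 3 ≤ 2√17 ≈ 8.2462 ✓.
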